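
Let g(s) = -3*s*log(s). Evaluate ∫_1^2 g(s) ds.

Integrate by parts once (u = ln s, dv = -3*s ds).
An antiderivative is F(s) = -3*s**2*(2*log(s) - 1)/4.
Then F(2) - F(1) = (3 - log(64)) - (3/4) = 9/4 - log(64).

9/4 - log(64)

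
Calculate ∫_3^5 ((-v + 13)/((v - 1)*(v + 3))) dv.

log(81/32)

Factor the denominator: v**2 + 2*v - 3 = (v + 3)(v - 1).
Partial fractions: (-v + 13)/((v - 1)*(v + 3)) = -4/(v + 3) + 3/(v - 1).
An antiderivative is F(v) = 3*log(v - 1) - 4*log(v + 3).
Then F(5) - F(3) = (-log(64)) - (-4*log(3) - log(2)) = log(81/32).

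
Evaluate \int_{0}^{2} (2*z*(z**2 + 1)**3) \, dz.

Let u = z**2 + 1, so du = 2*z dz. When z = 0, u = 1; when z = 2, u = 5.
The integral becomes ∫ u**3 du from 1 to 5, with antiderivative u**4/4.
Back in z: F(z) = (z**2 + 1)**4/4.
Then F(2) - F(0) = (625/4) - (1/4) = 156.

156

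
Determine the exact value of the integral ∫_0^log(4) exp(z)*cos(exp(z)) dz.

Let u = exp(z), so du = exp(z) dz. When z = 0, u = 1; when z = log(4), u = 4.
The integral becomes ∫ cos(u) du from 1 to 4, with antiderivative sin(u).
Back in z: F(z) = sin(exp(z)).
Then F(log(4)) - F(0) = (sin(4)) - (sin(1)) = -sin(1) + sin(4).

-sin(1) + sin(4)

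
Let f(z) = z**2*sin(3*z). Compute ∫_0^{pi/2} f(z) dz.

Integrate by parts twice (u = z^2, dv = sin(3*z) dz).
An antiderivative is F(z) = -z**2*cos(3*z)/3 + 2*z*sin(3*z)/9 + 2*cos(3*z)/27.
Then F(pi/2) - F(0) = (-pi/9) - (2/27) = -pi/9 - 2/27.

-pi/9 - 2/27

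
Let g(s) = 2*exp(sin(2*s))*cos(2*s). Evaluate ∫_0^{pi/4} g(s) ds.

Let u = sin(2*s), so du = 2*cos(2*s) ds. When s = 0, u = 0; when s = pi/4, u = 1.
The integral becomes ∫ exp(u) du from 0 to 1, with antiderivative exp(u).
Back in s: F(s) = exp(sin(2*s)).
Then F(pi/4) - F(0) = (E) - (1) = -1 + E.

-1 + E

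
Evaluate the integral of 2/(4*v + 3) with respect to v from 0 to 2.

An antiderivative is F(v) = log(4*v + 3)/2.
Then F(2) - F(0) = (log(11)/2) - (log(3)/2) = -log(3)/2 + log(11)/2.

-log(3)/2 + log(11)/2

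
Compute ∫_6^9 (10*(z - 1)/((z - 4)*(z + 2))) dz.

-20*log(2) + 5*log(5) + 5*log(11)

Factor the denominator: z**2 - 2*z - 8 = (z + 2)(z - 4).
Partial fractions: 10*(z - 1)/((z - 4)*(z + 2)) = 5/(z + 2) + 5/(z - 4).
An antiderivative is F(z) = 5*log(z - 4) + 5*log(z + 2).
Then F(9) - F(6) = (5*log(5) + 5*log(11)) - (20*log(2)) = -20*log(2) + 5*log(5) + 5*log(11).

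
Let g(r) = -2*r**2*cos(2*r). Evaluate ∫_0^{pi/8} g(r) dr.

sqrt(2)*(-8*pi - pi**2 + 32)/128

Integrate by parts twice (u = r^2, dv = -2*cos(2*r) dr).
An antiderivative is F(r) = -r**2*sin(2*r) - r*cos(2*r) + sin(2*r)/2.
Then F(pi/8) - F(0) = (sqrt(2)*(-8*pi - pi**2 + 32)/128) - (0) = sqrt(2)*(-8*pi - pi**2 + 32)/128.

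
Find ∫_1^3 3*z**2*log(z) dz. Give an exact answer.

Integrate by parts once (u = ln z, dv = 3*z**2 dz).
An antiderivative is F(z) = z**3*(3*log(z) - 1)/3.
Then F(3) - F(1) = (-9 + 27*log(3)) - (-1/3) = -26/3 + 27*log(3).

-26/3 + 27*log(3)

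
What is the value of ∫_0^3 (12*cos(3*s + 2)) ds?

Let u = 3*s + 2, so du = 3 ds. When s = 0, u = 2; when s = 3, u = 11.
The integral becomes 4·∫ cos(u) du from 2 to 11, with antiderivative 4*sin(u).
Back in s: F(s) = 4*sin(3*s + 2).
Then F(3) - F(0) = (4*sin(11)) - (4*sin(2)) = 4*sin(11) - 4*sin(2).

4*sin(11) - 4*sin(2)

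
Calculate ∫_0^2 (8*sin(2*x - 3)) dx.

Let u = 2*x - 3, so du = 2 dx. When x = 0, u = -3; when x = 2, u = 1.
The integral becomes 4·∫ sin(u) du from -3 to 1, with antiderivative -4*cos(u).
Back in x: F(x) = -4*cos(2*x - 3).
Then F(2) - F(0) = (-4*cos(1)) - (-4*cos(3)) = 4*cos(3) - 4*cos(1).

4*cos(3) - 4*cos(1)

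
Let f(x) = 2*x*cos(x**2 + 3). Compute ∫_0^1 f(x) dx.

sin(4) - sin(3)

Let u = x**2 + 3, so du = 2*x dx. When x = 0, u = 3; when x = 1, u = 4.
The integral becomes ∫ cos(u) du from 3 to 4, with antiderivative sin(u).
Back in x: F(x) = sin(x**2 + 3).
Then F(1) - F(0) = (sin(4)) - (sin(3)) = sin(4) - sin(3).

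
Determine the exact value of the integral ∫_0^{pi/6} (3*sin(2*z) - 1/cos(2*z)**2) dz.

3/4 - sqrt(3)/2

An antiderivative is F(z) = -3*cos(2*z)/2 - tan(2*z)/2.
Then F(pi/6) - F(0) = (-sqrt(3)/2 - 3/4) - (-3/2) = 3/4 - sqrt(3)/2.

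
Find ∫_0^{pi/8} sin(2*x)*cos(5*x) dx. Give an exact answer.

-2/21 + sqrt(2 - sqrt(2))/12 + sqrt(sqrt(2) + 2)/28

Use the identity sin(2*x)cos(5*x) = [sin(7*x) + sin(-3*x)]/2.
An antiderivative is F(x) = cos(3*x)/6 - cos(7*x)/14.
Then F(pi/8) - F(0) = (sqrt(2 - sqrt(2))/12 + sqrt(sqrt(2) + 2)/28) - (2/21) = -2/21 + sqrt(2 - sqrt(2))/12 + sqrt(sqrt(2) + 2)/28.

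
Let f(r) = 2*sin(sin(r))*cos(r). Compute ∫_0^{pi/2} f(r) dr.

2 - 2*cos(1)

Let u = sin(r), so du = cos(r) dr. When r = 0, u = 0; when r = pi/2, u = 1.
The integral becomes 2·∫ sin(u) du from 0 to 1, with antiderivative -2*cos(u).
Back in r: F(r) = -2*cos(sin(r)).
Then F(pi/2) - F(0) = (-2*cos(1)) - (-2) = 2 - 2*cos(1).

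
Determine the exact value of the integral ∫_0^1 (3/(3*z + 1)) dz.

An antiderivative is F(z) = log(3*z + 1).
Then F(1) - F(0) = (log(4)) - (0) = log(4).

log(4)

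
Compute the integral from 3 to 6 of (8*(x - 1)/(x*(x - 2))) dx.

12*log(2)

Factor the denominator: x**2 - 2*x = x(x - 2).
Partial fractions: 8*(x - 1)/(x*(x - 2)) = 4/x + 4/(x - 2).
An antiderivative is F(x) = 4*log(x) + 4*log(x - 2).
Then F(6) - F(3) = (4*log(3) + 12*log(2)) - (log(81)) = 12*log(2).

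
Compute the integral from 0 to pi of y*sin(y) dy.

Integrate by parts once (u = y, dv = sin(y) dy).
An antiderivative is F(y) = -y*cos(y) + sin(y).
Then F(pi) - F(0) = (pi) - (0) = pi.

pi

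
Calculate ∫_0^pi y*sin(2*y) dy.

Integrate by parts once (u = y, dv = sin(2*y) dy).
An antiderivative is F(y) = -y*cos(2*y)/2 + sin(2*y)/4.
Then F(pi) - F(0) = (-pi/2) - (0) = -pi/2.

-pi/2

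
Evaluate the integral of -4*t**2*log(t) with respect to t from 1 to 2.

28/9 - 32*log(2)/3

Integrate by parts once (u = ln t, dv = -4*t**2 dt).
An antiderivative is F(t) = -4*t**3*(3*log(t) - 1)/9.
Then F(2) - F(1) = (32/9 - 32*log(2)/3) - (4/9) = 28/9 - 32*log(2)/3.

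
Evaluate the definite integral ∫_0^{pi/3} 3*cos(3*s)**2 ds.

Use the identity cos^2(3*s) = (1 + cos(6*s))/2.
An antiderivative is F(s) = 3*s/2 + sin(6*s)/4.
Then F(pi/3) - F(0) = (pi/2) - (0) = pi/2.

pi/2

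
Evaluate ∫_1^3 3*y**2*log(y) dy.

Integrate by parts once (u = ln y, dv = 3*y**2 dy).
An antiderivative is F(y) = y**3*(3*log(y) - 1)/3.
Then F(3) - F(1) = (-9 + 27*log(3)) - (-1/3) = -26/3 + 27*log(3).

-26/3 + 27*log(3)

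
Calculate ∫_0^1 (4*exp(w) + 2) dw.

-2 + 4*E

An antiderivative is F(w) = 2*w + 4*exp(w).
Then F(1) - F(0) = (2 + 4*E) - (4) = -2 + 4*E.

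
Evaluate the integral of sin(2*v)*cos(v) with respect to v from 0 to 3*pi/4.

sqrt(2)/6 + 2/3

Use the identity sin(2*v)cos(v) = [sin(3*v) + sin(v)]/2.
An antiderivative is F(v) = -cos(v)/2 - cos(3*v)/6.
Then F(3*pi/4) - F(0) = (sqrt(2)/6) - (-2/3) = sqrt(2)/6 + 2/3.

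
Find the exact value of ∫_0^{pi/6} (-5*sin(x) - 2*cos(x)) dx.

-6 + 5*sqrt(3)/2

An antiderivative is F(x) = -2*sin(x) + 5*cos(x).
Then F(pi/6) - F(0) = (-1 + 5*sqrt(3)/2) - (5) = -6 + 5*sqrt(3)/2.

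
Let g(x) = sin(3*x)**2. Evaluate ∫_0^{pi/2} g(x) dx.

Use the identity sin^2(3*x) = (1 - cos(6*x))/2.
An antiderivative is F(x) = x/2 - sin(6*x)/12.
Then F(pi/2) - F(0) = (pi/4) - (0) = pi/4.

pi/4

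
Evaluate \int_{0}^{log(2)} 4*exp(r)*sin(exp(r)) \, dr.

-4*cos(2) + 4*cos(1)

Let u = exp(r), so du = exp(r) dr. When r = 0, u = 1; when r = log(2), u = 2.
The integral becomes 4·∫ sin(u) du from 1 to 2, with antiderivative -4*cos(u).
Back in r: F(r) = -4*cos(exp(r)).
Then F(log(2)) - F(0) = (-4*cos(2)) - (-4*cos(1)) = -4*cos(2) + 4*cos(1).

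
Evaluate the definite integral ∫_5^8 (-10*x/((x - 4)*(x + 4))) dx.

Factor the denominator: x**2 - 16 = (x + 4)(x - 4).
Partial fractions: -10*x/((x - 4)*(x + 4)) = -5/(x + 4) - 5/(x - 4).
An antiderivative is F(x) = -5*log(x - 4) - 5*log(x + 4).
Then F(8) - F(5) = (-20*log(2) - 5*log(3)) - (-10*log(3)) = -20*log(2) + 5*log(3).

-20*log(2) + 5*log(3)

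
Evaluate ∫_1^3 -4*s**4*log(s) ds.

Integrate by parts once (u = ln s, dv = -4*s**4 ds).
An antiderivative is F(s) = -4*s**5*(5*log(s) - 1)/25.
Then F(3) - F(1) = (972/25 - 972*log(3)/5) - (4/25) = 968/25 - 972*log(3)/5.

968/25 - 972*log(3)/5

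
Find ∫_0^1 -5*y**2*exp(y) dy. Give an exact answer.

10 - 5*E

Integrate by parts twice (u = y^2, dv = -5*exp(y) dy).
An antiderivative is F(y) = (-5*y**2 + 10*y - 10)*exp(y).
Then F(1) - F(0) = (-5*E) - (-10) = 10 - 5*E.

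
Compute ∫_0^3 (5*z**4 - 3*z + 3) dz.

By the power rule, an antiderivative is F(z) = z**5 - 3*z**2/2 + 3*z.
Then F(3) - F(0) = (477/2) - (0) = 477/2.

477/2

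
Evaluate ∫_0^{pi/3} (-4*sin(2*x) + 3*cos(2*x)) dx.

-3 + 3*sqrt(3)/4

An antiderivative is F(x) = 3*sin(2*x)/2 + 2*cos(2*x).
Then F(pi/3) - F(0) = (-1 + 3*sqrt(3)/4) - (2) = -3 + 3*sqrt(3)/4.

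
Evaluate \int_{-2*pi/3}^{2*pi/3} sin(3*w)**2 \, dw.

Use the identity sin^2(3*w) = (1 - cos(6*w))/2.
An antiderivative is F(w) = w/2 - sin(6*w)/12.
Then F(2*pi/3) - F(-2*pi/3) = (pi/3) - (-pi/3) = 2*pi/3.

2*pi/3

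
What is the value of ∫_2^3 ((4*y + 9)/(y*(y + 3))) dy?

log(81/20)

Factor the denominator: y**2 + 3*y = (y + 3)y.
Partial fractions: (4*y + 9)/(y*(y + 3)) = 1/(y + 3) + 3/y.
An antiderivative is F(y) = 3*log(y) + log(y + 3).
Then F(3) - F(2) = (log(2) + 4*log(3)) - (log(40)) = log(81/20).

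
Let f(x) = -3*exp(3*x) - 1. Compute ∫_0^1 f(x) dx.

An antiderivative is F(x) = -exp(3*x) - x.
Then F(1) - F(0) = (-exp(3) - 1) - (-1) = -exp(3).

-exp(3)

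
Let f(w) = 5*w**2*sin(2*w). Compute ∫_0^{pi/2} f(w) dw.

-5/2 + 5*pi**2/8

Integrate by parts twice (u = w^2, dv = 5*sin(2*w) dw).
An antiderivative is F(w) = -5*w**2*cos(2*w)/2 + 5*w*sin(2*w)/2 + 5*cos(2*w)/4.
Then F(pi/2) - F(0) = (-5/4 + 5*pi**2/8) - (5/4) = -5/2 + 5*pi**2/8.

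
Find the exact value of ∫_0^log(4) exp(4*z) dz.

Let u = exp(z), so du = exp(z) dz. When z = 0, u = 1; when z = log(4), u = 4.
The integral becomes ∫ u**3 du from 1 to 4, with antiderivative u**4/4.
Back in z: F(z) = exp(4*z)/4.
Then F(log(4)) - F(0) = (64) - (1/4) = 255/4.

255/4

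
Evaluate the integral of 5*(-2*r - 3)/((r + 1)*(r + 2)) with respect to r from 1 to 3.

Factor the denominator: r**2 + 3*r + 2 = (r + 2)(r + 1).
Partial fractions: 5*(-2*r - 3)/((r + 1)*(r + 2)) = -5/(r + 2) - 5/(r + 1).
An antiderivative is F(r) = -5*log(r + 1) - 5*log(r + 2).
Then F(3) - F(1) = (-5*log(5) - 10*log(2)) - (-5*log(3) - 5*log(2)) = -5*log(5) - 5*log(2) + 5*log(3).

-5*log(5) - 5*log(2) + 5*log(3)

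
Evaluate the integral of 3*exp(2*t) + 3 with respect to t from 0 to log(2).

An antiderivative is F(t) = 3*exp(2*t)/2 + 3*t.
Then F(log(2)) - F(0) = (3*log(2) + 6) - (3/2) = log(8) + 9/2.

log(8) + 9/2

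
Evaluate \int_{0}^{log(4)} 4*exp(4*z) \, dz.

Let u = exp(z), so du = exp(z) dz. When z = 0, u = 1; when z = log(4), u = 4.
The integral becomes 4·∫ u**3 du from 1 to 4, with antiderivative u**4.
Back in z: F(z) = exp(4*z).
Then F(log(4)) - F(0) = (256) - (1) = 255.

255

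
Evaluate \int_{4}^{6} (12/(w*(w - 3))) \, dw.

log(16)

Factor the denominator: w**2 - 3*w = w(w - 3).
Partial fractions: 12/(w*(w - 3)) = -4/w + 4/(w - 3).
An antiderivative is F(w) = -4*log(w) + 4*log(w - 3).
Then F(6) - F(4) = (-log(16)) - (-8*log(2)) = log(16).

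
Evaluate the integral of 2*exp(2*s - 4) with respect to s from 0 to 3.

Let u = 2*s - 4, so du = 2 ds. When s = 0, u = -4; when s = 3, u = 2.
The integral becomes ∫ exp(u) du from -4 to 2, with antiderivative exp(u).
Back in s: F(s) = exp(2*s - 4).
Then F(3) - F(0) = (exp(2)) - (exp(-4)) = -(1 - exp(6))*exp(-4).

-(1 - exp(6))*exp(-4)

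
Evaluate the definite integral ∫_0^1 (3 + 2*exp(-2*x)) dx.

An antiderivative is F(x) = 3*x - exp(-2*x).
Then F(1) - F(0) = (3 - exp(-2)) - (-1) = 4 - exp(-2).

4 - exp(-2)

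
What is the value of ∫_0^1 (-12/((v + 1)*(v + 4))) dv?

-12*log(2) + 4*log(5)

Factor the denominator: v**2 + 5*v + 4 = (v + 4)(v + 1).
Partial fractions: -12/((v + 1)*(v + 4)) = 4/(v + 4) - 4/(v + 1).
An antiderivative is F(v) = -4*log(v + 1) + 4*log(v + 4).
Then F(1) - F(0) = (-4*log(2) + 4*log(5)) - (8*log(2)) = -12*log(2) + 4*log(5).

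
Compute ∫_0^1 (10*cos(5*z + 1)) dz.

Let u = 5*z + 1, so du = 5 dz. When z = 0, u = 1; when z = 1, u = 6.
The integral becomes 2·∫ cos(u) du from 1 to 6, with antiderivative 2*sin(u).
Back in z: F(z) = 2*sin(5*z + 1).
Then F(1) - F(0) = (2*sin(6)) - (2*sin(1)) = -2*sin(1) + 2*sin(6).

-2*sin(1) + 2*sin(6)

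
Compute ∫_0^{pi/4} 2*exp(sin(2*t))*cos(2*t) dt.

-1 + E

Let u = sin(2*t), so du = 2*cos(2*t) dt. When t = 0, u = 0; when t = pi/4, u = 1.
The integral becomes ∫ exp(u) du from 0 to 1, with antiderivative exp(u).
Back in t: F(t) = exp(sin(2*t)).
Then F(pi/4) - F(0) = (E) - (1) = -1 + E.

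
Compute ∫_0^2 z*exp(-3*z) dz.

Integrate by parts once (u = z, dv = exp(-3*z) dz).
An antiderivative is F(z) = (-3*z - 1)*exp(-3*z)/9.
Then F(2) - F(0) = (-7*exp(-6)/9) - (-1/9) = (-7 + exp(6))*exp(-6)/9.

(-7 + exp(6))*exp(-6)/9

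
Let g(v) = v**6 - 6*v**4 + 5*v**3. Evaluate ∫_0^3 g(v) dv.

17091/140

By the power rule, an antiderivative is F(v) = v**7/7 - 6*v**5/5 + 5*v**4/4.
Then F(3) - F(0) = (17091/140) - (0) = 17091/140.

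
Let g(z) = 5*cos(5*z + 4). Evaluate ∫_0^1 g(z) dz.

sin(9) - sin(4)

Let u = 5*z + 4, so du = 5 dz. When z = 0, u = 4; when z = 1, u = 9.
The integral becomes ∫ cos(u) du from 4 to 9, with antiderivative sin(u).
Back in z: F(z) = sin(5*z + 4).
Then F(1) - F(0) = (sin(9)) - (sin(4)) = sin(9) - sin(4).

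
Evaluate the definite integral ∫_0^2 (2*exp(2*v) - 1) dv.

-3 + exp(4)

An antiderivative is F(v) = exp(2*v) - v.
Then F(2) - F(0) = (-2 + exp(4)) - (1) = -3 + exp(4).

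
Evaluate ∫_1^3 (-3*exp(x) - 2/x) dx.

-3*exp(3) - log(9) + 3*exp(1)

An antiderivative is F(x) = -3*exp(x) - 2*log(x).
Then F(3) - F(1) = (-3*exp(3) - log(9)) - (-3*exp(1)) = -3*exp(3) - log(9) + 3*exp(1).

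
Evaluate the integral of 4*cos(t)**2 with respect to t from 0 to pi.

Use the identity cos^2(t) = (1 + cos(2*t))/2.
An antiderivative is F(t) = 2*t + sin(2*t).
Then F(pi) - F(0) = (2*pi) - (0) = 2*pi.

2*pi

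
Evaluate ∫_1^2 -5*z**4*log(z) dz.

31/5 - 32*log(2)

Integrate by parts once (u = ln z, dv = -5*z**4 dz).
An antiderivative is F(z) = -z**5*(5*log(z) - 1)/5.
Then F(2) - F(1) = (32/5 - 32*log(2)) - (1/5) = 31/5 - 32*log(2).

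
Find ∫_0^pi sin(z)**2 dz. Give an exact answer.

pi/2

Use the identity sin^2(z) = (1 - cos(2*z))/2.
An antiderivative is F(z) = z/2 - sin(2*z)/4.
Then F(pi) - F(0) = (pi/2) - (0) = pi/2.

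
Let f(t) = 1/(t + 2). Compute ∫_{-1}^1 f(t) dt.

An antiderivative is F(t) = log(t + 2).
Then F(1) - F(-1) = (log(3)) - (0) = log(3).

log(3)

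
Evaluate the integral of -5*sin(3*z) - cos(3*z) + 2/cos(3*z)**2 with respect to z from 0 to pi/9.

An antiderivative is F(z) = -sin(3*z)/3 + 5*cos(3*z)/3 + 2*tan(3*z)/3.
Then F(pi/9) - F(0) = (5/6 + sqrt(3)/2) - (5/3) = -5/6 + sqrt(3)/2.

-5/6 + sqrt(3)/2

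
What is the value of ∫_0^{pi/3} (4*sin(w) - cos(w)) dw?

2 - sqrt(3)/2

An antiderivative is F(w) = -sin(w) - 4*cos(w).
Then F(pi/3) - F(0) = (-2 - sqrt(3)/2) - (-4) = 2 - sqrt(3)/2.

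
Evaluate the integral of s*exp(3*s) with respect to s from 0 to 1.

Integrate by parts once (u = s, dv = exp(3*s) ds).
An antiderivative is F(s) = (3*s - 1)*exp(3*s)/9.
Then F(1) - F(0) = (2*exp(3)/9) - (-1/9) = 1/9 + 2*exp(3)/9.

1/9 + 2*exp(3)/9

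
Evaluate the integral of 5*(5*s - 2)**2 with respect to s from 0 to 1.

35/3

Let u = 5*s - 2, so du = 5 ds. When s = 0, u = -2; when s = 1, u = 3.
The integral becomes ∫ u**2 du from -2 to 3, with antiderivative u**3/3.
Back in s: F(s) = (5*s - 2)**3/3.
Then F(1) - F(0) = (9) - (-8/3) = 35/3.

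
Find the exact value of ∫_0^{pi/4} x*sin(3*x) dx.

sqrt(2)*(4 + 3*pi)/72

Integrate by parts once (u = x, dv = sin(3*x) dx).
An antiderivative is F(x) = -x*cos(3*x)/3 + sin(3*x)/9.
Then F(pi/4) - F(0) = (sqrt(2)*(4 + 3*pi)/72) - (0) = sqrt(2)*(4 + 3*pi)/72.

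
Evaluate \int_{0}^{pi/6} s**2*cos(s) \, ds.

Integrate by parts twice (u = s^2, dv = cos(s) ds).
An antiderivative is F(s) = s**2*sin(s) + 2*s*cos(s) - 2*sin(s).
Then F(pi/6) - F(0) = (-1 + pi**2/72 + sqrt(3)*pi/6) - (0) = -1 + pi**2/72 + sqrt(3)*pi/6.

-1 + pi**2/72 + sqrt(3)*pi/6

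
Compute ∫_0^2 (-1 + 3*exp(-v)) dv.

1 - 3*exp(-2)

An antiderivative is F(v) = -v - 3*exp(-v).
Then F(2) - F(0) = (-2 - 3*exp(-2)) - (-3) = 1 - 3*exp(-2).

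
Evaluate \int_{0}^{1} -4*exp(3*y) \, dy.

An antiderivative is F(y) = -4*exp(3*y)/3.
Then F(1) - F(0) = (-4*exp(3)/3) - (-4/3) = 4/3 - 4*exp(3)/3.

4/3 - 4*exp(3)/3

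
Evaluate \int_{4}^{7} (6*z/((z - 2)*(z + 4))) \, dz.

Factor the denominator: z**2 + 2*z - 8 = (z + 4)(z - 2).
Partial fractions: 6*z/((z - 2)*(z + 4)) = 4/(z + 4) + 2/(z - 2).
An antiderivative is F(z) = 2*log(z - 2) + 4*log(z + 4).
Then F(7) - F(4) = (2*log(5) + 4*log(11)) - (14*log(2)) = -14*log(2) + 2*log(5) + 4*log(11).

-14*log(2) + 2*log(5) + 4*log(11)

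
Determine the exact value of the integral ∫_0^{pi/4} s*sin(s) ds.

sqrt(2)*(4 - pi)/8

Integrate by parts once (u = s, dv = sin(s) ds).
An antiderivative is F(s) = -s*cos(s) + sin(s).
Then F(pi/4) - F(0) = (sqrt(2)*(4 - pi)/8) - (0) = sqrt(2)*(4 - pi)/8.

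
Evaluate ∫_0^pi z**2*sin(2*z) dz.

-pi**2/2

Integrate by parts twice (u = z^2, dv = sin(2*z) dz).
An antiderivative is F(z) = -z**2*cos(2*z)/2 + z*sin(2*z)/2 + cos(2*z)/4.
Then F(pi) - F(0) = (1/4 - pi**2/2) - (1/4) = -pi**2/2.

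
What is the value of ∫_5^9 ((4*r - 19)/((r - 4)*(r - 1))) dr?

log(32/5)

Factor the denominator: r**2 - 5*r + 4 = (r - 1)(r - 4).
Partial fractions: (4*r - 19)/((r - 4)*(r - 1)) = 5/(r - 1) - 1/(r - 4).
An antiderivative is F(r) = -log(r - 4) + 5*log(r - 1).
Then F(9) - F(5) = (-log(5) + 15*log(2)) - (10*log(2)) = log(32/5).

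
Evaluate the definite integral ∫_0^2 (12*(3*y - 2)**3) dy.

240

Let u = 3*y - 2, so du = 3 dy. When y = 0, u = -2; when y = 2, u = 4.
The integral becomes 4·∫ u**3 du from -2 to 4, with antiderivative u**4.
Back in y: F(y) = (3*y - 2)**4.
Then F(2) - F(0) = (256) - (16) = 240.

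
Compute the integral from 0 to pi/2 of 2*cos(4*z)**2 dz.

Use the identity cos^2(4*z) = (1 + cos(8*z))/2.
An antiderivative is F(z) = z + sin(8*z)/8.
Then F(pi/2) - F(0) = (pi/2) - (0) = pi/2.

pi/2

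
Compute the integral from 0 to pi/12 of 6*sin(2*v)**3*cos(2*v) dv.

Let u = sin(2*v), so du = 2*cos(2*v) dv. When v = 0, u = 0; when v = pi/12, u = 1/2.
The integral becomes 3·∫ u**3 du from 0 to 1/2, with antiderivative 3*u**4/4.
Back in v: F(v) = 3*sin(2*v)**4/4.
Then F(pi/12) - F(0) = (3/64) - (0) = 3/64.

3/64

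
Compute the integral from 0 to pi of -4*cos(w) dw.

An antiderivative is F(w) = -4*sin(w).
Then F(pi) - F(0) = (0) - (0) = 0.

0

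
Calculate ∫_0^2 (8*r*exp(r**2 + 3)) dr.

-4*(1 - exp(4))*exp(3)

Let u = r**2 + 3, so du = 2*r dr. When r = 0, u = 3; when r = 2, u = 7.
The integral becomes 4·∫ exp(u) du from 3 to 7, with antiderivative 4*exp(u).
Back in r: F(r) = 4*exp(r**2 + 3).
Then F(2) - F(0) = (4*exp(7)) - (4*exp(3)) = -4*(1 - exp(4))*exp(3).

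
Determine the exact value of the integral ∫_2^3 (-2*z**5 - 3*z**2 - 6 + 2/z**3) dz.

-8875/36

By the power rule, an antiderivative is F(z) = -z**6/3 - z**3 - 6*z - 1/z**2.
Then F(3) - F(2) = (-2593/9) - (-499/12) = -8875/36.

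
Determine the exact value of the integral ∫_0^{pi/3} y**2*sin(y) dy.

Integrate by parts twice (u = y^2, dv = sin(y) dy).
An antiderivative is F(y) = -y**2*cos(y) + 2*y*sin(y) + 2*cos(y).
Then F(pi/3) - F(0) = (-pi**2/18 + 1 + sqrt(3)*pi/3) - (2) = -1 - pi**2/18 + sqrt(3)*pi/3.

-1 - pi**2/18 + sqrt(3)*pi/3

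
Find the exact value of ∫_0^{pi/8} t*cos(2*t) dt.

Integrate by parts once (u = t, dv = cos(2*t) dt).
An antiderivative is F(t) = t*sin(2*t)/2 + cos(2*t)/4.
Then F(pi/8) - F(0) = (sqrt(2)*(pi + 4)/32) - (1/4) = -1/4 + sqrt(2)*pi/32 + sqrt(2)/8.

-1/4 + sqrt(2)*pi/32 + sqrt(2)/8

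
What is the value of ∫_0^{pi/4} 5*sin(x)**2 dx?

-5/4 + 5*pi/8

Use the identity sin^2(x) = (1 - cos(2*x))/2.
An antiderivative is F(x) = 5*x/2 - 5*sin(2*x)/4.
Then F(pi/4) - F(0) = (-5/4 + 5*pi/8) - (0) = -5/4 + 5*pi/8.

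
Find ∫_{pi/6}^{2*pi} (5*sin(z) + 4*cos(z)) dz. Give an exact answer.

-7 + 5*sqrt(3)/2

An antiderivative is F(z) = 4*sin(z) - 5*cos(z).
Then F(2*pi) - F(pi/6) = (-5) - (2 - 5*sqrt(3)/2) = -7 + 5*sqrt(3)/2.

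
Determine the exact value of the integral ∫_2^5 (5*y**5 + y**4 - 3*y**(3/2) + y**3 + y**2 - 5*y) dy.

By the power rule, an antiderivative is F(y) = 5*y**6/6 - 6*y**(5/2)/5 + y**5/5 + y**4/4 + y**3/3 - 5*y**2/2.
Then F(5) - F(2) = (55125/4 - 30*sqrt(5)) - (282/5 - 24*sqrt(2)/5) = -30*sqrt(5) + 24*sqrt(2)/5 + 274497/20.

-30*sqrt(5) + 24*sqrt(2)/5 + 274497/20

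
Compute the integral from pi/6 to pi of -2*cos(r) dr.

1

An antiderivative is F(r) = -2*sin(r).
Then F(pi) - F(pi/6) = (0) - (-1) = 1.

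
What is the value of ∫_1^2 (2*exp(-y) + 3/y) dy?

An antiderivative is F(y) = 3*log(y) - 2*exp(-y).
Then F(2) - F(1) = (-2*exp(-2) + 3*log(2)) - (-2*exp(-1)) = -2*exp(-2) + 2*exp(-1) + 3*log(2).

-2*exp(-2) + 2*exp(-1) + 3*log(2)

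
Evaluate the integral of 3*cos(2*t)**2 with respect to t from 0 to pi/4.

Use the identity cos^2(2*t) = (1 + cos(4*t))/2.
An antiderivative is F(t) = 3*t/2 + 3*sin(4*t)/8.
Then F(pi/4) - F(0) = (3*pi/8) - (0) = 3*pi/8.

3*pi/8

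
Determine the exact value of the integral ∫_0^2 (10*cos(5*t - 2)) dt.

2*sin(2) + 2*sin(8)

Let u = 5*t - 2, so du = 5 dt. When t = 0, u = -2; when t = 2, u = 8.
The integral becomes 2·∫ cos(u) du from -2 to 8, with antiderivative 2*sin(u).
Back in t: F(t) = 2*sin(5*t - 2).
Then F(2) - F(0) = (2*sin(8)) - (-2*sin(2)) = 2*sin(2) + 2*sin(8).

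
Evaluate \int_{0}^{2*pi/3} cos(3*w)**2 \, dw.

Use the identity cos^2(3*w) = (1 + cos(6*w))/2.
An antiderivative is F(w) = w/2 + sin(6*w)/12.
Then F(2*pi/3) - F(0) = (pi/3) - (0) = pi/3.

pi/3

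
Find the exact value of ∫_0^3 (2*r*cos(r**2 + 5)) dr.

-sin(5) + sin(14)

Let u = r**2 + 5, so du = 2*r dr. When r = 0, u = 5; when r = 3, u = 14.
The integral becomes ∫ cos(u) du from 5 to 14, with antiderivative sin(u).
Back in r: F(r) = sin(r**2 + 5).
Then F(3) - F(0) = (sin(14)) - (sin(5)) = -sin(5) + sin(14).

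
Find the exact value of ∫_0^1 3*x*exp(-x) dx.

Integrate by parts once (u = x, dv = 3*exp(-x) dx).
An antiderivative is F(x) = (-3*x - 3)*exp(-x).
Then F(1) - F(0) = (-6*exp(-1)) - (-3) = 3 - 6*exp(-1).

3 - 6*exp(-1)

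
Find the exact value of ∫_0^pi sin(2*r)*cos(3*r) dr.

-4/5

Use the identity sin(2*r)cos(3*r) = [sin(5*r) + sin(-r)]/2.
An antiderivative is F(r) = cos(r)/2 - cos(5*r)/10.
Then F(pi) - F(0) = (-2/5) - (2/5) = -4/5.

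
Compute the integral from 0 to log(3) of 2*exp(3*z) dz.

52/3

Let u = exp(z), so du = exp(z) dz. When z = 0, u = 1; when z = log(3), u = 3.
The integral becomes 2·∫ u**2 du from 1 to 3, with antiderivative 2*u**3/3.
Back in z: F(z) = 2*exp(3*z)/3.
Then F(log(3)) - F(0) = (18) - (2/3) = 52/3.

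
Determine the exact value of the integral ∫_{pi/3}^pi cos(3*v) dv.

0

An antiderivative is F(v) = sin(3*v)/3.
Then F(pi) - F(pi/3) = (0) - (0) = 0.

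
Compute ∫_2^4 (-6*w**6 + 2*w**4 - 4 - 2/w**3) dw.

-7585257/560

By the power rule, an antiderivative is F(w) = -6*w**7/7 + 2*w**5/5 - 4*w + w**(-2).
Then F(4) - F(2) = (-7643869/560) - (-14653/140) = -7585257/560.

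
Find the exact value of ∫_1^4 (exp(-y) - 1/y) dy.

(-log(4**exp(4)) - 1 + exp(3))*exp(-4)

An antiderivative is F(y) = -log(y) - exp(-y).
Then F(4) - F(1) = ((-log(4**exp(4)) - 1)*exp(-4)) - (-exp(-1)) = (-log(4**exp(4)) - 1 + exp(3))*exp(-4).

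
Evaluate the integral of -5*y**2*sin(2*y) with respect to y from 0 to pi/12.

Integrate by parts twice (u = y^2, dv = -5*sin(2*y) dy).
An antiderivative is F(y) = 5*y**2*cos(2*y)/2 - 5*y*sin(2*y)/2 - 5*cos(2*y)/4.
Then F(pi/12) - F(0) = (-5*sqrt(3)/8 - 5*pi/48 + 5*sqrt(3)*pi**2/576) - (-5/4) = -5*sqrt(3)/8 - 5*pi/48 + 5*sqrt(3)*pi**2/576 + 5/4.

-5*sqrt(3)/8 - 5*pi/48 + 5*sqrt(3)*pi**2/576 + 5/4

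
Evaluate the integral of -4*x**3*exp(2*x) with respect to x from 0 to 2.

Integrate by parts 3 times (u = x^3, dv = -4*exp(2*x) dx).
An antiderivative is F(x) = (-4*x**3 + 6*x**2 - 6*x + 3)*exp(2*x)/2.
Then F(2) - F(0) = (-17*exp(4)/2) - (3/2) = -17*exp(4)/2 - 3/2.

-17*exp(4)/2 - 3/2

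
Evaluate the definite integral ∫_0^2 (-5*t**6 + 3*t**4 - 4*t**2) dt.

By the power rule, an antiderivative is F(t) = -5*t**7/7 + 3*t**5/5 - 4*t**3/3.
Then F(2) - F(0) = (-8704/105) - (0) = -8704/105.

-8704/105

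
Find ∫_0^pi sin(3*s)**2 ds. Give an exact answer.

pi/2

Use the identity sin^2(3*s) = (1 - cos(6*s))/2.
An antiderivative is F(s) = s/2 - sin(6*s)/12.
Then F(pi) - F(0) = (pi/2) - (0) = pi/2.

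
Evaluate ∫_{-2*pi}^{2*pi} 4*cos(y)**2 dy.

Use the identity cos^2(y) = (1 + cos(2*y))/2.
An antiderivative is F(y) = 2*y + sin(2*y).
Then F(2*pi) - F(-2*pi) = (4*pi) - (-4*pi) = 8*pi.

8*pi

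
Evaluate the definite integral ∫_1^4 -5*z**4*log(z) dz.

1023/5 - 2048*log(2)

Integrate by parts once (u = ln z, dv = -5*z**4 dz).
An antiderivative is F(z) = -z**5*(5*log(z) - 1)/5.
Then F(4) - F(1) = (1024/5 - 2048*log(2)) - (1/5) = 1023/5 - 2048*log(2).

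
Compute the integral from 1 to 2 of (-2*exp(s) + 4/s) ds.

An antiderivative is F(s) = -2*exp(s) + 4*log(s).
Then F(2) - F(1) = (-2*exp(2) + log(16)) - (-2*exp(1)) = -2*exp(2) + 4*log(2) + 2*exp(1).

-2*exp(2) + 4*log(2) + 2*exp(1)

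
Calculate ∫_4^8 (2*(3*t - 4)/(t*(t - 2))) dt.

Factor the denominator: t**2 - 2*t = t(t - 2).
Partial fractions: 2*(3*t - 4)/(t*(t - 2)) = 4/t + 2/(t - 2).
An antiderivative is F(t) = 4*log(t) + 2*log(t - 2).
Then F(8) - F(4) = (2*log(3) + 14*log(2)) - (10*log(2)) = 2*log(3) + 4*log(2).

2*log(3) + 4*log(2)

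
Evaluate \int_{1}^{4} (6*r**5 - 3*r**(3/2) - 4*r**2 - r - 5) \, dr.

39513/10

By the power rule, an antiderivative is F(r) = r**6 - 6*r**(5/2)/5 - 4*r**3/3 - r**2/2 - 5*r.
Then F(4) - F(1) = (59164/15) - (-211/30) = 39513/10.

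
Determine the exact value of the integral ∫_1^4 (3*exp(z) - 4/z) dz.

An antiderivative is F(z) = 3*exp(z) - 4*log(z).
Then F(4) - F(1) = (-8*log(2) + 3*exp(4)) - (3*exp(1)) = -3*exp(1) - 8*log(2) + 3*exp(4).

-3*exp(1) - 8*log(2) + 3*exp(4)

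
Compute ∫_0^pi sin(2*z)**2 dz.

pi/2

Use the identity sin^2(2*z) = (1 - cos(4*z))/2.
An antiderivative is F(z) = z/2 - sin(4*z)/8.
Then F(pi) - F(0) = (pi/2) - (0) = pi/2.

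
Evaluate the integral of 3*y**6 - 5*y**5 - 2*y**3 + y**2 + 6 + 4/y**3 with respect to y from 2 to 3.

38855/126

By the power rule, an antiderivative is F(y) = 3*y**7/7 - 5*y**6/6 - y**4/2 + y**3/3 + 6*y - 2/y**2.
Then F(3) - F(2) = (19912/63) - (323/42) = 38855/126.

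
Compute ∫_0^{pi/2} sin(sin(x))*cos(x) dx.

1 - cos(1)

Let u = sin(x), so du = cos(x) dx. When x = 0, u = 0; when x = pi/2, u = 1.
The integral becomes ∫ sin(u) du from 0 to 1, with antiderivative -cos(u).
Back in x: F(x) = -cos(sin(x)).
Then F(pi/2) - F(0) = (-cos(1)) - (-1) = 1 - cos(1).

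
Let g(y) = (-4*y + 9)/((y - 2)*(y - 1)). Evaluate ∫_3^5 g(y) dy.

log(3/32)

Factor the denominator: y**2 - 3*y + 2 = (y - 1)(y - 2).
Partial fractions: (-4*y + 9)/((y - 2)*(y - 1)) = -5/(y - 1) + 1/(y - 2).
An antiderivative is F(y) = log(y - 2) - 5*log(y - 1).
Then F(5) - F(3) = (-10*log(2) + log(3)) - (-log(32)) = log(3/32).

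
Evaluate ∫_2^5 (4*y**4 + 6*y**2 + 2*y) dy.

13647/5

By the power rule, an antiderivative is F(y) = 4*y**5/5 + 2*y**3 + y**2.
Then F(5) - F(2) = (2775) - (228/5) = 13647/5.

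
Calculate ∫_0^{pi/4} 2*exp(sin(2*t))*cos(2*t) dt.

-1 + E

Let u = sin(2*t), so du = 2*cos(2*t) dt. When t = 0, u = 0; when t = pi/4, u = 1.
The integral becomes ∫ exp(u) du from 0 to 1, with antiderivative exp(u).
Back in t: F(t) = exp(sin(2*t)).
Then F(pi/4) - F(0) = (E) - (1) = -1 + E.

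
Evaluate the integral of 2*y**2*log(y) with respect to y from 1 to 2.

-14/9 + 16*log(2)/3

Integrate by parts once (u = ln y, dv = 2*y**2 dy).
An antiderivative is F(y) = 2*y**3*(3*log(y) - 1)/9.
Then F(2) - F(1) = (-16/9 + 16*log(2)/3) - (-2/9) = -14/9 + 16*log(2)/3.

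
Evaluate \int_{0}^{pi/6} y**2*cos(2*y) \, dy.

Integrate by parts twice (u = y^2, dv = cos(2*y) dy).
An antiderivative is F(y) = y**2*sin(2*y)/2 + y*cos(2*y)/2 - sin(2*y)/4.
Then F(pi/6) - F(0) = (-sqrt(3)/8 + sqrt(3)*pi**2/144 + pi/24) - (0) = -sqrt(3)/8 + sqrt(3)*pi**2/144 + pi/24.

-sqrt(3)/8 + sqrt(3)*pi**2/144 + pi/24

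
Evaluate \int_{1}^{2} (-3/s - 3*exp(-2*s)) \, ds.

An antiderivative is F(s) = -3*log(s) + 3*exp(-2*s)/2.
Then F(2) - F(1) = (-3*log(2) + 3*exp(-4)/2) - (3*exp(-2)/2) = -3*log(2) - 3*exp(-2)/2 + 3*exp(-4)/2.

-3*log(2) - 3*exp(-2)/2 + 3*exp(-4)/2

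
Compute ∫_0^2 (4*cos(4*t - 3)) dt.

Let u = 4*t - 3, so du = 4 dt. When t = 0, u = -3; when t = 2, u = 5.
The integral becomes ∫ cos(u) du from -3 to 5, with antiderivative sin(u).
Back in t: F(t) = sin(4*t - 3).
Then F(2) - F(0) = (sin(5)) - (-sin(3)) = sin(5) + sin(3).

sin(5) + sin(3)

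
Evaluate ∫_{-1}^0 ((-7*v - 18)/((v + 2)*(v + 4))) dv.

-12*log(2) + 5*log(3)

Factor the denominator: v**2 + 6*v + 8 = (v + 4)(v + 2).
Partial fractions: (-7*v - 18)/((v + 2)*(v + 4)) = -5/(v + 4) - 2/(v + 2).
An antiderivative is F(v) = -2*log(v + 2) - 5*log(v + 4).
Then F(0) - F(-1) = (-12*log(2)) - (-5*log(3)) = -12*log(2) + 5*log(3).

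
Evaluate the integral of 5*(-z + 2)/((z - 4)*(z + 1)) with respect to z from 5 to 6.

Factor the denominator: z**2 - 3*z - 4 = (z + 1)(z - 4).
Partial fractions: 5*(-z + 2)/((z - 4)*(z + 1)) = -3/(z + 1) - 2/(z - 4).
An antiderivative is F(z) = -2*log(z - 4) - 3*log(z + 1).
Then F(6) - F(5) = (-3*log(7) - 2*log(2)) - (-3*log(3) - 3*log(2)) = -3*log(7) + log(2) + 3*log(3).

-3*log(7) + log(2) + 3*log(3)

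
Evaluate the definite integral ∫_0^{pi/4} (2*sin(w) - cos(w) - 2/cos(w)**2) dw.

An antiderivative is F(w) = -sin(w) - 2*cos(w) - 2*tan(w).
Then F(pi/4) - F(0) = (-3*sqrt(2)/2 - 2) - (-2) = -3*sqrt(2)/2.

-3*sqrt(2)/2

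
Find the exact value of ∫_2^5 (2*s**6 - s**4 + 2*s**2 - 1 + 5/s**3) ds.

By the power rule, an antiderivative is F(s) = 2*s**7/7 - s**5/5 + 2*s**3/3 - s - 5/(2*s**2).
Then F(5) - F(2) = (4572679/210) - (27619/840) = 6087699/280.

6087699/280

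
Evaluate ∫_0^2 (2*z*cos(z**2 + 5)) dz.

sin(9) - sin(5)

Let u = z**2 + 5, so du = 2*z dz. When z = 0, u = 5; when z = 2, u = 9.
The integral becomes ∫ cos(u) du from 5 to 9, with antiderivative sin(u).
Back in z: F(z) = sin(z**2 + 5).
Then F(2) - F(0) = (sin(9)) - (sin(5)) = sin(9) - sin(5).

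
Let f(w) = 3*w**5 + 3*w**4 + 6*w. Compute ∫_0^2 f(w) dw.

By the power rule, an antiderivative is F(w) = w**6/2 + 3*w**5/5 + 3*w**2.
Then F(2) - F(0) = (316/5) - (0) = 316/5.

316/5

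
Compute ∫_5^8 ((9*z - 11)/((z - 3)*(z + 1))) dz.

Factor the denominator: z**2 - 2*z - 3 = (z + 1)(z - 3).
Partial fractions: (9*z - 11)/((z - 3)*(z + 1)) = 5/(z + 1) + 4/(z - 3).
An antiderivative is F(z) = 4*log(z - 3) + 5*log(z + 1).
Then F(8) - F(5) = (4*log(5) + 10*log(3)) - (5*log(3) + 9*log(2)) = -9*log(2) + 5*log(3) + 4*log(5).

-9*log(2) + 5*log(3) + 4*log(5)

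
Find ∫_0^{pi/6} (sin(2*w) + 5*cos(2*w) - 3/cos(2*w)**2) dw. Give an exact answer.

An antiderivative is F(w) = 5*sin(2*w)/2 - cos(2*w)/2 - 3*tan(2*w)/2.
Then F(pi/6) - F(0) = (-sqrt(3)/4 - 1/4) - (-1/2) = 1/4 - sqrt(3)/4.

1/4 - sqrt(3)/4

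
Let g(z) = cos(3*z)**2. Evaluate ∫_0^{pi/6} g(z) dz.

Use the identity cos^2(3*z) = (1 + cos(6*z))/2.
An antiderivative is F(z) = z/2 + sin(6*z)/12.
Then F(pi/6) - F(0) = (pi/12) - (0) = pi/12.

pi/12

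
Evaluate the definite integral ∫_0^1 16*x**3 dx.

4

Let u = 2*x, so du = 2 dx. When x = 0, u = 0; when x = 1, u = 2.
The integral becomes ∫ u**3 du from 0 to 2, with antiderivative u**4/4.
Back in x: F(x) = 4*x**4.
Then F(1) - F(0) = (4) - (0) = 4.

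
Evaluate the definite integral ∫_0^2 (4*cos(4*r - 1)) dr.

Let u = 4*r - 1, so du = 4 dr. When r = 0, u = -1; when r = 2, u = 7.
The integral becomes ∫ cos(u) du from -1 to 7, with antiderivative sin(u).
Back in r: F(r) = sin(4*r - 1).
Then F(2) - F(0) = (sin(7)) - (-sin(1)) = sin(7) + sin(1).

sin(7) + sin(1)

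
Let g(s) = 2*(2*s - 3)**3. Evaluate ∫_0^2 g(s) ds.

-20

Let u = 2*s - 3, so du = 2 ds. When s = 0, u = -3; when s = 2, u = 1.
The integral becomes ∫ u**3 du from -3 to 1, with antiderivative u**4/4.
Back in s: F(s) = (2*s - 3)**4/4.
Then F(2) - F(0) = (1/4) - (81/4) = -20.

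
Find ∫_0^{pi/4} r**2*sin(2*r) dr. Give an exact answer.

-1/4 + pi/8

Integrate by parts twice (u = r^2, dv = sin(2*r) dr).
An antiderivative is F(r) = -r**2*cos(2*r)/2 + r*sin(2*r)/2 + cos(2*r)/4.
Then F(pi/4) - F(0) = (pi/8) - (1/4) = -1/4 + pi/8.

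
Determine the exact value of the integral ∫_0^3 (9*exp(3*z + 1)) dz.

-3*exp(1)*(1 - exp(9))

Let u = 3*z + 1, so du = 3 dz. When z = 0, u = 1; when z = 3, u = 10.
The integral becomes 3·∫ exp(u) du from 1 to 10, with antiderivative 3*exp(u).
Back in z: F(z) = 3*exp(3*z + 1).
Then F(3) - F(0) = (3*exp(10)) - (3*exp(1)) = -3*exp(1)*(1 - exp(9)).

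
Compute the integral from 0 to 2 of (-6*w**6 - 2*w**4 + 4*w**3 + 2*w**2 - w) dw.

By the power rule, an antiderivative is F(w) = -6*w**7/7 - 2*w**5/5 + w**4 + 2*w**3/3 - w**2/2.
Then F(2) - F(0) = (-10834/105) - (0) = -10834/105.

-10834/105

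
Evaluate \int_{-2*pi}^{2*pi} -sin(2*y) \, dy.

An antiderivative is F(y) = cos(2*y)/2.
Then F(2*pi) - F(-2*pi) = (1/2) - (1/2) = 0.

0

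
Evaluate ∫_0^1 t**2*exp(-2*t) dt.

Integrate by parts twice (u = t^2, dv = exp(-2*t) dt).
An antiderivative is F(t) = (-2*t**2 - 2*t - 1)*exp(-2*t)/4.
Then F(1) - F(0) = (-5*exp(-2)/4) - (-1/4) = (-5 + exp(2))*exp(-2)/4.

(-5 + exp(2))*exp(-2)/4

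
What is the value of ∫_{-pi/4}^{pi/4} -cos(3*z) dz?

-sqrt(2)/3

An antiderivative is F(z) = -sin(3*z)/3.
Then F(pi/4) - F(-pi/4) = (-sqrt(2)/6) - (sqrt(2)/6) = -sqrt(2)/3.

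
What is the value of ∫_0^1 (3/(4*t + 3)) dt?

An antiderivative is F(t) = 3*log(4*t + 3)/4.
Then F(1) - F(0) = (3*log(7)/4) - (3*log(3)/4) = -3*log(3)/4 + 3*log(7)/4.

-3*log(3)/4 + 3*log(7)/4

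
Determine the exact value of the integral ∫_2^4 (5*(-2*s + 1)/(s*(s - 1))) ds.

-5*log(3) - 5*log(2)

Factor the denominator: s**2 - s = s(s - 1).
Partial fractions: 5*(-2*s + 1)/(s*(s - 1)) = -5/s - 5/(s - 1).
An antiderivative is F(s) = -5*log(s) - 5*log(s - 1).
Then F(4) - F(2) = (-10*log(2) - 5*log(3)) - (-log(32)) = -5*log(3) - 5*log(2).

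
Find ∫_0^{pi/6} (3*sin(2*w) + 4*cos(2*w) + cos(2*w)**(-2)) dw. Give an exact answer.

An antiderivative is F(w) = 2*sin(2*w) - 3*cos(2*w)/2 + tan(2*w)/2.
Then F(pi/6) - F(0) = (-3/4 + 3*sqrt(3)/2) - (-3/2) = 3/4 + 3*sqrt(3)/2.

3/4 + 3*sqrt(3)/2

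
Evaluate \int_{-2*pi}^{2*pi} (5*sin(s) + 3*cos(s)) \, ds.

An antiderivative is F(s) = 3*sin(s) - 5*cos(s).
Then F(2*pi) - F(-2*pi) = (-5) - (-5) = 0.

0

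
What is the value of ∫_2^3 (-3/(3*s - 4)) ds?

log(2/5)

An antiderivative is F(s) = -log(3*s - 4).
Then F(3) - F(2) = (-log(5)) - (-log(2)) = log(2/5).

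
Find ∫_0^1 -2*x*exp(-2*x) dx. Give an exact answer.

Integrate by parts once (u = x, dv = -2*exp(-2*x) dx).
An antiderivative is F(x) = (2*x + 1)*exp(-2*x)/2.
Then F(1) - F(0) = (3*exp(-2)/2) - (1/2) = (3 - exp(2))*exp(-2)/2.

(3 - exp(2))*exp(-2)/2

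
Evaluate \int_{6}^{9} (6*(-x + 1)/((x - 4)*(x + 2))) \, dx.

Factor the denominator: x**2 - 2*x - 8 = (x + 2)(x - 4).
Partial fractions: 6*(-x + 1)/((x - 4)*(x + 2)) = -3/(x + 2) - 3/(x - 4).
An antiderivative is F(x) = -3*log(x - 4) - 3*log(x + 2).
Then F(9) - F(6) = (-3*log(11) - 3*log(5)) - (-12*log(2)) = -3*log(11) - 3*log(5) + 12*log(2).

-3*log(11) - 3*log(5) + 12*log(2)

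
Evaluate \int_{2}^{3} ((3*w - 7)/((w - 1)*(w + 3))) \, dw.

-4*log(5) + 3*log(2) + 4*log(3)

Factor the denominator: w**2 + 2*w - 3 = (w + 3)(w - 1).
Partial fractions: (3*w - 7)/((w - 1)*(w + 3)) = 4/(w + 3) - 1/(w - 1).
An antiderivative is F(w) = -log(w - 1) + 4*log(w + 3).
Then F(3) - F(2) = (3*log(2) + 4*log(3)) - (4*log(5)) = -4*log(5) + 3*log(2) + 4*log(3).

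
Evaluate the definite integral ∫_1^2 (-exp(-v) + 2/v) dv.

-exp(-1) + exp(-2) + 2*log(2)

An antiderivative is F(v) = 2*log(v) + exp(-v).
Then F(2) - F(1) = (exp(-2) + 2*log(2)) - (exp(-1)) = -exp(-1) + exp(-2) + 2*log(2).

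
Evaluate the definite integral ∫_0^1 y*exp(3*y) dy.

Integrate by parts once (u = y, dv = exp(3*y) dy).
An antiderivative is F(y) = (3*y - 1)*exp(3*y)/9.
Then F(1) - F(0) = (2*exp(3)/9) - (-1/9) = 1/9 + 2*exp(3)/9.

1/9 + 2*exp(3)/9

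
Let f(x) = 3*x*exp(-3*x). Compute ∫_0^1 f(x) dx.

(-4 + exp(3))*exp(-3)/3

Integrate by parts once (u = x, dv = 3*exp(-3*x) dx).
An antiderivative is F(x) = (-3*x - 1)*exp(-3*x)/3.
Then F(1) - F(0) = (-4*exp(-3)/3) - (-1/3) = (-4 + exp(3))*exp(-3)/3.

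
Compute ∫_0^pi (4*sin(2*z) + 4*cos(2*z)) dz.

0

An antiderivative is F(z) = 2*sin(2*z) - 2*cos(2*z).
Then F(pi) - F(0) = (-2) - (-2) = 0.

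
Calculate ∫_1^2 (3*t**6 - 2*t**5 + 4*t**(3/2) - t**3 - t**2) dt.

By the power rule, an antiderivative is F(t) = 3*t**7/7 - t**6/3 + 8*t**(5/2)/5 - t**4/4 - t**3/3.
Then F(2) - F(1) = (32*sqrt(2)/5 + 188/7) - (467/420) = 32*sqrt(2)/5 + 10813/420.

32*sqrt(2)/5 + 10813/420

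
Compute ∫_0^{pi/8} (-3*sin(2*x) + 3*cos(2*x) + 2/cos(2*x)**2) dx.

An antiderivative is F(x) = 3*sin(2*x)/2 + 3*cos(2*x)/2 + tan(2*x).
Then F(pi/8) - F(0) = (1 + 3*sqrt(2)/2) - (3/2) = -1/2 + 3*sqrt(2)/2.

-1/2 + 3*sqrt(2)/2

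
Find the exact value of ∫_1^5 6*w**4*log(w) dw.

Integrate by parts once (u = ln w, dv = 6*w**4 dw).
An antiderivative is F(w) = 6*w**5*(5*log(w) - 1)/25.
Then F(5) - F(1) = (-750 + 3750*log(5)) - (-6/25) = -18744/25 + 3750*log(5).

-18744/25 + 3750*log(5)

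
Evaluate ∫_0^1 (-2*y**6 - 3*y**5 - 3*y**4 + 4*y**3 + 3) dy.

By the power rule, an antiderivative is F(y) = -2*y**7/7 - y**6/2 - 3*y**5/5 + y**4 + 3*y.
Then F(1) - F(0) = (183/70) - (0) = 183/70.

183/70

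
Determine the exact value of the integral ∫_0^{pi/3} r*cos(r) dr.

-1/2 + sqrt(3)*pi/6

Integrate by parts once (u = r, dv = cos(r) dr).
An antiderivative is F(r) = r*sin(r) + cos(r).
Then F(pi/3) - F(0) = (1/2 + sqrt(3)*pi/6) - (1) = -1/2 + sqrt(3)*pi/6.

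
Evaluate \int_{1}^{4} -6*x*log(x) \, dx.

45/2 - 96*log(2)

Integrate by parts once (u = ln x, dv = -6*x dx).
An antiderivative is F(x) = -3*x**2*(2*log(x) - 1)/2.
Then F(4) - F(1) = (24 - 96*log(2)) - (3/2) = 45/2 - 96*log(2).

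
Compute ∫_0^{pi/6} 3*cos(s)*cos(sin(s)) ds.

3*sin(1/2)

Let u = sin(s), so du = cos(s) ds. When s = 0, u = 0; when s = pi/6, u = 1/2.
The integral becomes 3·∫ cos(u) du from 0 to 1/2, with antiderivative 3*sin(u).
Back in s: F(s) = 3*sin(sin(s)).
Then F(pi/6) - F(0) = (3*sin(1/2)) - (0) = 3*sin(1/2).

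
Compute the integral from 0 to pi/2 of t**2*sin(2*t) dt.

-1/2 + pi**2/8

Integrate by parts twice (u = t^2, dv = sin(2*t) dt).
An antiderivative is F(t) = -t**2*cos(2*t)/2 + t*sin(2*t)/2 + cos(2*t)/4.
Then F(pi/2) - F(0) = (-1/4 + pi**2/8) - (1/4) = -1/2 + pi**2/8.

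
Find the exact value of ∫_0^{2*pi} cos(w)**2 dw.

pi

Use the identity cos^2(w) = (1 + cos(2*w))/2.
An antiderivative is F(w) = w/2 + sin(2*w)/4.
Then F(2*pi) - F(0) = (pi) - (0) = pi.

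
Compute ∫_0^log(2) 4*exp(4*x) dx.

15

Let u = exp(x), so du = exp(x) dx. When x = 0, u = 1; when x = log(2), u = 2.
The integral becomes 4·∫ u**3 du from 1 to 2, with antiderivative u**4.
Back in x: F(x) = exp(4*x).
Then F(log(2)) - F(0) = (16) - (1) = 15.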